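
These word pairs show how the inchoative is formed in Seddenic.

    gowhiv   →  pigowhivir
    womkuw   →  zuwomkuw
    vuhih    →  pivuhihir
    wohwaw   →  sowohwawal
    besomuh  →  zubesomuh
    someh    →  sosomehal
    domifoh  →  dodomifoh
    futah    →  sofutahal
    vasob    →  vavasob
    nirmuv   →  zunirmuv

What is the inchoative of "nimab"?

sonimabal

besomuh and domifoh both end in -h yet inflect differently (zubesomuh, dodomifoh), so the final letter is not what conditions the rule; the last vowel is.
"nimab" has last vowel 'a'. The stems whose last vowel is 'a' (wohwaw → sowohwawal, futah → sofutahal) add so- … -al around the stem.
So nimab → sonimabal.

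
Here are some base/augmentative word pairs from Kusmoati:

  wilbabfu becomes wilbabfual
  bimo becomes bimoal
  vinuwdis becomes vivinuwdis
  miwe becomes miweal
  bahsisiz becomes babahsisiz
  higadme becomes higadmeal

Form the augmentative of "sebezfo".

sebezfoal

bimo and bahsisiz both begin with b- yet inflect differently (bimoal, babahsisiz), so the first letter is not what conditions the rule; whether the stem ends in a vowel or a consonant is.
"sebezfo" ends in a vowel. The stems ending in a vowel (miwe → miweal, bimo → bimoal, higadme → higadmeal) add -al.
The other pattern: stems ending in a consonant repeat the first consonant+vowel as a prefix.
So sebezfo → sebezfoal.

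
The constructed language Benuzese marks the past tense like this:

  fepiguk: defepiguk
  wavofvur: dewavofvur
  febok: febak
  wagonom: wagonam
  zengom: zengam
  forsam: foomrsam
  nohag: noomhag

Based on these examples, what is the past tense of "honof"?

honaf

"honof" has last vowel 'o'. The stems whose last vowel is 'o' (febok → febak, wagonom → wagonam, zengom → zengam) change the last vowel to 'a'.
The other patterns: stems whose last vowel is 'u' add the prefix de-; stems whose last vowel is 'a' insert -om- after the first vowel.
So honof → honaf.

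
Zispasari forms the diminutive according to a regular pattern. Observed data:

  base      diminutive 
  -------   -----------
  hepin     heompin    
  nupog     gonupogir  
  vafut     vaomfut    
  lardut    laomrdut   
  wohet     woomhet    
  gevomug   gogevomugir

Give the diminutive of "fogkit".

foomgkit

gevomug and vafut both have last vowel 'u' yet inflect differently (gogevomugir, vaomfut), so the last vowel is not what conditions the rule; the final letter is.
"fogkit" ends in -t. The stems ending in -t (vafut → vaomfut, lardut → laomrdut, wohet → woomhet) insert -om- after the first vowel.
The other pattern: stems ending in -g add go- … -ir around the stem.
So fogkit → foomgkit.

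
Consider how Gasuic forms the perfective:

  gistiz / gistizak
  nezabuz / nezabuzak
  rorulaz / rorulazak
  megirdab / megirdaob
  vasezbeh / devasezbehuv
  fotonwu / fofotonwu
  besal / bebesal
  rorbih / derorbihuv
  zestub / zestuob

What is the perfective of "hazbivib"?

gistiz and rorbih both have last vowel 'i' yet inflect differently (gistizak, derorbihuv), so the last vowel is not what conditions the rule; the final letter is.
"hazbivib" ends in -b. The stems ending in -b (zestub → zestuob, megirdab → megirdaob) drop the final letter and add -ob.
So hazbivib → hazbiviob.

hazbiviob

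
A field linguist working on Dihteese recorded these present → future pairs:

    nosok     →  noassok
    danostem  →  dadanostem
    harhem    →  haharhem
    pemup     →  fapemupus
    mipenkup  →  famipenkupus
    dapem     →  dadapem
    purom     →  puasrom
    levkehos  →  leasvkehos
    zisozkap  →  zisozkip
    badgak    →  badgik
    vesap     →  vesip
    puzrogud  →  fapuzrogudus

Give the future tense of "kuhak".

dapem and purom both end in -m yet inflect differently (dadapem, puasrom), so the final letter is not what conditions the rule; the last vowel is.
"kuhak" has last vowel 'a'. The stems whose last vowel is 'a' (badgak → badgik, vesap → vesip, zisozkap → zisozkip) change the last vowel to 'i'.
The other patterns: stems whose last vowel is 'e' repeat the first consonant+vowel as a prefix; stems whose last vowel is 'o' insert -as- after the first vowel; stems whose last vowel is 'u' add fa- … -us around the stem.
So kuhak → kuhik.

kuhik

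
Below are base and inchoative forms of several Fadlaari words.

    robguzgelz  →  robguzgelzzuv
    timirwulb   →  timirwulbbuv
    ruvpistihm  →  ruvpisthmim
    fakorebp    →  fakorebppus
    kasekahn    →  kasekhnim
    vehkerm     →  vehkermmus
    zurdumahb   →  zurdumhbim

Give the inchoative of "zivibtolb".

zivibtolbbuv

zurdumahb and timirwulb both end in -b yet inflect differently (zurdumhbim, timirwulbbuv), so the final letter is not what conditions the rule; the second-to-last letter is.
"zivibtolb" has second-to-last letter 'l'. The stems whose second-to-last letter is 'l' (timirwulb → timirwulbbuv, robguzgelz → robguzgelzzuv) double the final consonant and add -uv.
So zivibtolb → zivibtolbbuv.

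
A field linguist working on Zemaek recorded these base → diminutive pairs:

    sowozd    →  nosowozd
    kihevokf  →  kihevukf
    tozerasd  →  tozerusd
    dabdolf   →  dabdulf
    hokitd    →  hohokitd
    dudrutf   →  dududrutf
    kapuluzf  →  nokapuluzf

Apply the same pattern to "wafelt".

wafult

"wafelt" has second-to-last letter 'l'. The one such stem in the data (dabdolf → dabdulf) changes the last vowel to 'u' (as do kihevokf, tozerasd), so the same rule applies.
The other patterns: stems whose second-to-last letter is 't' repeat the first consonant+vowel as a prefix; stems whose second-to-last letter is 'z' add the prefix no-.
So wafelt → wafult.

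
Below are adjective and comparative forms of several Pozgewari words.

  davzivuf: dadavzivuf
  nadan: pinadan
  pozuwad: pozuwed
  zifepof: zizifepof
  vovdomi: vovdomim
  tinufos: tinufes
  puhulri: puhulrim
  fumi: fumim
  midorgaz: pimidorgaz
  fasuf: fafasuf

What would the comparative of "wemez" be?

piwemez

tinufos and zifepof both have last vowel 'o' yet inflect differently (tinufes, zizifepof), so the last vowel is not what conditions the rule; the final letter is.
"wemez" ends in -z. The one such stem in the data (midorgaz → pimidorgaz) adds the prefix pi-, so the same rule applies.
The other patterns: stems ending in -i drop the final letter and add -im; stems ending in -d or -s change the last vowel to 'e'; stems ending in -f repeat the first consonant+vowel as a prefix.
So wemez → piwemez.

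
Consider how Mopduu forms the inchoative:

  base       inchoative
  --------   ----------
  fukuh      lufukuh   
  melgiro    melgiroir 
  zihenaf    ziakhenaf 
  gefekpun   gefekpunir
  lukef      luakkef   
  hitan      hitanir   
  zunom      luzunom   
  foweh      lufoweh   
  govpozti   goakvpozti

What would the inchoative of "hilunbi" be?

hiaklunbi

hitan and zihenaf both have last vowel 'a' yet inflect differently (hitanir, ziakhenaf), so the last vowel is not what conditions the rule; the final letter is.
"hilunbi" ends in -i. The one such stem in the data (govpozti → goakvpozti) inserts -ak- after the first vowel (as do lukef, zihenaf), so the same rule applies.
The other patterns: stems ending in -n or -o add -ir; stems ending in -h or -m add the prefix lu-.
So hilunbi → hiaklunbi.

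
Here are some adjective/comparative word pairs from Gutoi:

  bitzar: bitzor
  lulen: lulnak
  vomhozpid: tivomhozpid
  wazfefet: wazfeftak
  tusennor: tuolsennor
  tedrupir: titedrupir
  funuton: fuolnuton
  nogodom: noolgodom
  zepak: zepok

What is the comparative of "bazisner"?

bazisnrak

"bazisner" has last vowel 'e'. The stems whose last vowel is 'e' (wazfefet → wazfeftak, lulen → lulnak) delete the last vowel and add -ak.
So bazisner → bazisnrak.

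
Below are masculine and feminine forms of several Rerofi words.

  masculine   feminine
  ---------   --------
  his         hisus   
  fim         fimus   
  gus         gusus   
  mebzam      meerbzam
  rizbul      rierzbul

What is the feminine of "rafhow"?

raerfhow

"rafhow" has 2 vowels. The stems with 2 vowels (mebzam → meerbzam, rizbul → rierzbul) insert -er- after the first vowel.
So rafhow → raerfhow.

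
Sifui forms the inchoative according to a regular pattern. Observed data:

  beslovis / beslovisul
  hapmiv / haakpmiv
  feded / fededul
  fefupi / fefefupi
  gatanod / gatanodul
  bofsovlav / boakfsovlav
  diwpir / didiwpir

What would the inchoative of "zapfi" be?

zazapfi

"zapfi" ends in -i. The one such stem in the data (fefupi → fefefupi) repeats the first consonant+vowel as a prefix (as does diwpir), so the same rule applies.
The other patterns: stems ending in -d or -s add -ul; stems ending in -v insert -ak- after the first vowel.
So zapfi → zazapfi.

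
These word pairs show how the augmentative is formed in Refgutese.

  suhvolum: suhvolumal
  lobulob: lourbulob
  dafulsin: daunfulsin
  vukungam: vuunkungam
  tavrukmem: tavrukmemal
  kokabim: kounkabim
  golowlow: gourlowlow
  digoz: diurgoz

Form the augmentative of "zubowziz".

zuunbowziz

vukungam and tavrukmem both end in -m yet inflect differently (vuunkungam, tavrukmemal), so the final letter is not what conditions the rule; the last vowel is.
"zubowziz" has last vowel 'i'. The stems whose last vowel is 'i' (kokabim → kounkabim, dafulsin → daunfulsin) insert -un- after the first vowel.
So zubowziz → zuunbowziz.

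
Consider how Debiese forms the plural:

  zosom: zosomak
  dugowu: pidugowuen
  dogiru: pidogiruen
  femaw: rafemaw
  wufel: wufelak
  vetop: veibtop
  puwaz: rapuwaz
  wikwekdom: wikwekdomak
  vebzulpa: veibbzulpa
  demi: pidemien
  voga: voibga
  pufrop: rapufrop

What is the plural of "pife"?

rapife

"pife" begins with p-. The stems beginning with p- (pufrop → rapufrop, puwaz → rapuwaz) add the prefix ra-.
So pife → rapife.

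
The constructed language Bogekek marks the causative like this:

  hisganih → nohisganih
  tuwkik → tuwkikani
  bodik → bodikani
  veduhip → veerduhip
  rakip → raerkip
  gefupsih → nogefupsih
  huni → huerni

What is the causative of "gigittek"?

veduhip and hisganih both have last vowel 'i' yet inflect differently (veerduhip, nohisganih), so the last vowel is not what conditions the rule; the final letter is.
"gigittek" ends in -k. The stems ending in -k (bodik → bodikani, tuwkik → tuwkikani) add -ani.
So gigittek → gigittekani.

gigittekani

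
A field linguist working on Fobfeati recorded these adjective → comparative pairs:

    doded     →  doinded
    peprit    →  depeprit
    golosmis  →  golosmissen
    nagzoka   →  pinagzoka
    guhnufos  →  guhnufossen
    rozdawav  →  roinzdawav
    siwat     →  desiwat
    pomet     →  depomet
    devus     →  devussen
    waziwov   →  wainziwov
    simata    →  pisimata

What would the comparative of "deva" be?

golosmis and peprit both have last vowel 'i' yet inflect differently (golosmissen, depeprit), so the last vowel is not what conditions the rule; the final letter is.
"deva" ends in -a. The stems ending in -a (nagzoka → pinagzoka, simata → pisimata) add the prefix pi-.
The other patterns: stems ending in -s double the final consonant and add -en; stems ending in -t add the prefix de-; stems ending in -d or -v insert -in- after the first vowel.
So deva → pideva.

pideva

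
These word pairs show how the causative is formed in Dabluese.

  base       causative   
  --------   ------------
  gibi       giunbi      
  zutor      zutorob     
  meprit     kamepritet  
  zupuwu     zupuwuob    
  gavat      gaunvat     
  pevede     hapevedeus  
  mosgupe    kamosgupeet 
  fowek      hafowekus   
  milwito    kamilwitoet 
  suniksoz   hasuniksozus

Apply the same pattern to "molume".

gavat and meprit both end in -t yet inflect differently (gaunvat, kamepritet), so the final letter is not what conditions the rule; the first letter is.
"molume" begins with m-. The stems beginning with m- (milwito → kamilwitoet, mosgupe → kamosgupeet, meprit → kamepritet) add ka- … -et around the stem.
So molume → kamolumeet.

kamolumeet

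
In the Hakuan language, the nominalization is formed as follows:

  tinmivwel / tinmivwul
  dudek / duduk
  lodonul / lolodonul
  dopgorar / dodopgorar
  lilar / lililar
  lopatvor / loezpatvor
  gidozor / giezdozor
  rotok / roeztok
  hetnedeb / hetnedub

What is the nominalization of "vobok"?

voezbok

"vobok" has last vowel 'o'. The stems whose last vowel is 'o' (gidozor → giezdozor, rotok → roeztok, lopatvor → loezpatvor) insert -ez- after the first vowel.
The other patterns: stems whose last vowel is 'e' change the last vowel to 'u'; stems whose last vowel is 'a' or 'u' repeat the first consonant+vowel as a prefix.
So vobok → voezbok.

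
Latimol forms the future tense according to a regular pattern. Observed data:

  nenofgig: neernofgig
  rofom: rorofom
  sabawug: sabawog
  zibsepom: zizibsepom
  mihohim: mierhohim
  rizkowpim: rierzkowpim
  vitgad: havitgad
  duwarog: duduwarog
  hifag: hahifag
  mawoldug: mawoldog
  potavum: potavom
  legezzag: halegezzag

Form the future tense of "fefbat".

hafefbat

zibsepom and mihohim both end in -m yet inflect differently (zizibsepom, mierhohim), so the final letter is not what conditions the rule; the last vowel is.
"fefbat" has last vowel 'a'. The stems whose last vowel is 'a' (vitgad → havitgad, legezzag → halegezzag, hifag → hahifag) add the prefix ha-.
The other patterns: stems whose last vowel is 'o' repeat the first consonant+vowel as a prefix; stems whose last vowel is 'i' insert -er- after the first vowel; stems whose last vowel is 'u' change the last vowel to 'o'.
So fefbat → hafefbat.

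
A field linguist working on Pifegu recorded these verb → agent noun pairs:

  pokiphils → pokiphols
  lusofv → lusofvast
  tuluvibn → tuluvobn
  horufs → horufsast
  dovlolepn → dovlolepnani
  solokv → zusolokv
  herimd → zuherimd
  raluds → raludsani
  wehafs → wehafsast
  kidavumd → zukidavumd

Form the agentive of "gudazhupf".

gudazhupfani

wehafs and raluds both end in -s yet inflect differently (wehafsast, raludsani), so the final letter is not what conditions the rule; the second-to-last letter is.
"gudazhupf" has second-to-last letter 'p'. The one such stem in the data (dovlolepn → dovlolepnani) adds -ani, so the same rule applies.
The other patterns: stems whose second-to-last letter is 'f' add -ast; stems whose second-to-last letter is 'b' or 'l' change the last vowel to 'o'; stems whose second-to-last letter is 'k' or 'm' add the prefix zu-.
So gudazhupf → gudazhupfani.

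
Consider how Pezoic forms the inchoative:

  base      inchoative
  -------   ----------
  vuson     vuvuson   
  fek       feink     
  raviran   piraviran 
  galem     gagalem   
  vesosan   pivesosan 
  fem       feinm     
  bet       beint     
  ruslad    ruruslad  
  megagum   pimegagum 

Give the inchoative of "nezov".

"nezov" has 2 vowels. The stems with 2 vowels (ruslad → ruruslad, vuson → vuvuson, galem → gagalem) repeat the first consonant+vowel as a prefix.
The other patterns: stems with 1 vowel insert -in- after the first vowel; stems with 3 vowels add the prefix pi-.
So nezov → nenezov.

nenezov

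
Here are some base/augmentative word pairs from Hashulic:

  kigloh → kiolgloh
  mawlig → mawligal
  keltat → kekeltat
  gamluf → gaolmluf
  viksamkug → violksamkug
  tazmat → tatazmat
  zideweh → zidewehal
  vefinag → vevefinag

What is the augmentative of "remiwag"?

reremiwag

zideweh and kigloh both end in -h yet inflect differently (zidewehal, kiolgloh), so the final letter is not what conditions the rule; the last vowel is.
"remiwag" has last vowel 'a'. The stems whose last vowel is 'a' (tazmat → tatazmat, keltat → kekeltat, vefinag → vevefinag) repeat the first consonant+vowel as a prefix.
The other patterns: stems whose last vowel is 'e' or 'i' add -al; stems whose last vowel is 'o' or 'u' insert -ol- after the first vowel.
So remiwag → reremiwag.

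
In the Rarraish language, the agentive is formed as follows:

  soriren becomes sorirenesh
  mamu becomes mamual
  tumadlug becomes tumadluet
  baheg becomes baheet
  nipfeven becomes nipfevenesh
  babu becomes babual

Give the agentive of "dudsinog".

dudsinoet

nipfeven and baheg both have last vowel 'e' yet inflect differently (nipfevenesh, baheet), so the last vowel is not what conditions the rule; the final letter is.
"dudsinog" ends in -g. The stems ending in -g (baheg → baheet, tumadlug → tumadluet) drop the final letter and add -et.
The other patterns: stems ending in -n add -esh; stems ending in -u add -al.
So dudsinog → dudsinoet.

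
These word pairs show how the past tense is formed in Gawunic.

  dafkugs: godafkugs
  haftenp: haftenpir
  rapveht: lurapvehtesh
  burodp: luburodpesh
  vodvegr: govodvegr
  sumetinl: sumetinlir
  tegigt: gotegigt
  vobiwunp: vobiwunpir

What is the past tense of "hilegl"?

tegigt and rapveht both end in -t yet inflect differently (gotegigt, lurapvehtesh), so the final letter is not what conditions the rule; the second-to-last letter is.
"hilegl" has second-to-last letter 'g'. The stems whose second-to-last letter is 'g' (tegigt → gotegigt, vodvegr → govodvegr, dafkugs → godafkugs) add the prefix go-.
The other patterns: stems whose second-to-last letter is 'n' add -ir; stems whose second-to-last letter is 'd' or 'h' add lu- … -esh around the stem.
So hilegl → gohilegl.

gohilegl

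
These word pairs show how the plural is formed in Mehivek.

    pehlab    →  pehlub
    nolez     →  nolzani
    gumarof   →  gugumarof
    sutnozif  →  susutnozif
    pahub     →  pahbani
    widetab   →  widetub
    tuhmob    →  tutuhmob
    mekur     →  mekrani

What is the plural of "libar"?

widetab and pahub both end in -b yet inflect differently (widetub, pahbani), so the final letter is not what conditions the rule; the last vowel is.
"libar" has last vowel 'a'. The stems whose last vowel is 'a' (widetab → widetub, pehlab → pehlub) change the last vowel to 'u'.
The other patterns: stems whose last vowel is 'e' or 'u' delete the last vowel and add -ani; stems whose last vowel is 'i' or 'o' repeat the first consonant+vowel as a prefix.
So libar → libur.

libur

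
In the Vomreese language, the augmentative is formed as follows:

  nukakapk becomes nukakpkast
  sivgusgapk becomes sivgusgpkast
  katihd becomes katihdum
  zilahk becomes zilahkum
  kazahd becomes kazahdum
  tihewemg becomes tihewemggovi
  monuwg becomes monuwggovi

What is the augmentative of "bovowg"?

"bovowg" has second-to-last letter 'w'. The one such stem in the data (monuwg → monuwggovi) doubles the final consonant and adds -ovi (as does tihewemg), so the same rule applies.
The other patterns: stems whose second-to-last letter is 'p' delete the last vowel and add -ast; stems whose second-to-last letter is 'h' add -um.
So bovowg → bovowggovi.

bovowggovi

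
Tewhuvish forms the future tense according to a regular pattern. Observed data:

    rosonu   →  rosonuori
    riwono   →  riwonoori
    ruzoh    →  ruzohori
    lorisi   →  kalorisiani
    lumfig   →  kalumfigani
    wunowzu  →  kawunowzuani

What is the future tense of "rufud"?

"rufud" begins with r-. The stems beginning with r- (rosonu → rosonuori, riwono → riwonoori, ruzoh → ruzohori) add -ori.
So rufud → rufudori.

rufudori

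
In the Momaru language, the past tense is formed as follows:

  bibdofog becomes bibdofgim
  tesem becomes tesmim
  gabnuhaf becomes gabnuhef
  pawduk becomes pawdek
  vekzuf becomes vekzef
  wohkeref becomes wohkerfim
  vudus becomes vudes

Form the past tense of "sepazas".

sepazes

gabnuhaf and wohkeref both end in -f yet inflect differently (gabnuhef, wohkerfim), so the final letter is not what conditions the rule; the last vowel is.
"sepazas" has last vowel 'a'. The one such stem in the data (gabnuhaf → gabnuhef) changes the last vowel to 'e' (as do pawduk, vudus), so the same rule applies.
So sepazas → sepazes.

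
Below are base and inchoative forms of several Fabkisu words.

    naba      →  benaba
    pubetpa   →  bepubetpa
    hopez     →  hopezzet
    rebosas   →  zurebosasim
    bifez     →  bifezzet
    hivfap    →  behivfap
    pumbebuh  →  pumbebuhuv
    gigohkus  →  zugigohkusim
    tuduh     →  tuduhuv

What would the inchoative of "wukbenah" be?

wukbenahuv

"wukbenah" ends in -h. The stems ending in -h (tuduh → tuduhuv, pumbebuh → pumbebuhuv) add -uv.
The other patterns: stems ending in -a or -p add the prefix be-; stems ending in -z double the final consonant and add -et; stems ending in -s add zu- … -im around the stem.
So wukbenah → wukbenahuv.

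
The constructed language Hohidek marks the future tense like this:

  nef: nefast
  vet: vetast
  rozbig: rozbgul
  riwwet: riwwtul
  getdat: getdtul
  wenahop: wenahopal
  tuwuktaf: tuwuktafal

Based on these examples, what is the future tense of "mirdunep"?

vet and riwwet both end in -t yet inflect differently (vetast, riwwtul), so the final letter is not what conditions the rule; the number of vowels is.
"mirdunep" has 3 vowels. The stems with 3 vowels (wenahop → wenahopal, tuwuktaf → tuwuktafal) add -al.
So mirdunep → mirdunepal.

mirdunepal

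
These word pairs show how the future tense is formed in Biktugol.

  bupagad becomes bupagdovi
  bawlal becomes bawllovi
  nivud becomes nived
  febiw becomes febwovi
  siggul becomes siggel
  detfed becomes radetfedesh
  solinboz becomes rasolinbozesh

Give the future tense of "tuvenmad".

tuvenmdovi

nivud and detfed both end in -d yet inflect differently (nived, radetfedesh), so the final letter is not what conditions the rule; the last vowel is.
"tuvenmad" has last vowel 'a'. The stems whose last vowel is 'a' (bawlal → bawllovi, bupagad → bupagdovi) delete the last vowel and add -ovi.
So tuvenmad → tuvenmdovi.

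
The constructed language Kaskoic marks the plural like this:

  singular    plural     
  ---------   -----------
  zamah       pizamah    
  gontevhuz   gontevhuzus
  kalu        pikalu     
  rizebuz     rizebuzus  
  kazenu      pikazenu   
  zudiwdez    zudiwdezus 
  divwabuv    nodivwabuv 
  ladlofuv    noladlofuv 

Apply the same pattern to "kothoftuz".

"kothoftuz" ends in -z. The stems ending in -z (zudiwdez → zudiwdezus, rizebuz → rizebuzus, gontevhuz → gontevhuzus) add -us.
The other patterns: stems ending in -v add the prefix no-; stems ending in -h or -u add the prefix pi-.
So kothoftuz → kothoftuzus.

kothoftuzus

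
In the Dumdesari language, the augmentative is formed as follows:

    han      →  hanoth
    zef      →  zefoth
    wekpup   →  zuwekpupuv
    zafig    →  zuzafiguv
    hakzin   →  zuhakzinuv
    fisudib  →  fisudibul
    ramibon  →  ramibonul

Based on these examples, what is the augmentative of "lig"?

ligoth

han and hakzin both end in -n yet inflect differently (hanoth, zuhakzinuv), so the final letter is not what conditions the rule; the number of vowels is.
"lig" has 1 vowel. The stems with 1 vowel (han → hanoth, zef → zefoth) add -oth.
So lig → ligoth.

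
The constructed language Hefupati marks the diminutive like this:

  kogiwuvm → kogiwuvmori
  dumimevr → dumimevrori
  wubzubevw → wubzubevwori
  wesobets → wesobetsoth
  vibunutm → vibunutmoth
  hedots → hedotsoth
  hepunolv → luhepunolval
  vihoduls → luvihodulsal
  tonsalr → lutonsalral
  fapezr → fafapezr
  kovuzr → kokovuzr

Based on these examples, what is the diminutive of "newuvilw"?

lunewuvilwal

kogiwuvm and vibunutm both end in -m yet inflect differently (kogiwuvmori, vibunutmoth), so the final letter is not what conditions the rule; the second-to-last letter is.
"newuvilw" has second-to-last letter 'l'. The stems whose second-to-last letter is 'l' (hepunolv → luhepunolval, vihoduls → luvihodulsal, tonsalr → lutonsalral) add lu- … -al around the stem.
The other patterns: stems whose second-to-last letter is 'v' add -ori; stems whose second-to-last letter is 't' add -oth; stems whose second-to-last letter is 'z' repeat the first consonant+vowel as a prefix.
So newuvilw → lunewuvilwal.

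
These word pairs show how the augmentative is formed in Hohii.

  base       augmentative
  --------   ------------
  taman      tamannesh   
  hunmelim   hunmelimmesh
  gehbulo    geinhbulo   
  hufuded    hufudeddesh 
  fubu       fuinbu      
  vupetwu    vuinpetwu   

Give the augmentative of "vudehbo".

vuindehbo

gehbulo and hunmelim both have 3 vowels yet inflect differently (geinhbulo, hunmelimmesh), so the number of vowels is not what conditions the rule; whether the stem ends in a vowel or a consonant is.
"vudehbo" ends in a vowel. The stems ending in a vowel (gehbulo → geinhbulo, vupetwu → vuinpetwu, fubu → fuinbu) insert -in- after the first vowel.
The other pattern: stems ending in a consonant double the final consonant and add -esh.
So vudehbo → vuindehbo.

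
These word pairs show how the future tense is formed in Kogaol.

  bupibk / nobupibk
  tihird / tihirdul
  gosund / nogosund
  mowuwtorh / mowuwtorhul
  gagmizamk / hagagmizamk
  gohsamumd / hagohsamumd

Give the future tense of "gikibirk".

"gikibirk" has second-to-last letter 'r'. The stems whose second-to-last letter is 'r' (mowuwtorh → mowuwtorhul, tihird → tihirdul) add -ul.
The other patterns: stems whose second-to-last letter is 'm' add the prefix ha-; stems whose second-to-last letter is 'b' or 'n' add the prefix no-.
So gikibirk → gikibirkul.

gikibirkul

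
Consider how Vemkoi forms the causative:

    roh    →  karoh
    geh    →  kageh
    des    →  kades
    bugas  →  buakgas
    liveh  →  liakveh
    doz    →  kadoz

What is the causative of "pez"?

liveh and geh both end in -h yet inflect differently (liakveh, kageh), so the final letter is not what conditions the rule; the number of vowels is.
"pez" has 1 vowel. The stems with 1 vowel (doz → kadoz, geh → kageh, des → kades) add the prefix ka-.
The other pattern: stems with 2 vowels insert -ak- after the first vowel.
So pez → kapez.

kapez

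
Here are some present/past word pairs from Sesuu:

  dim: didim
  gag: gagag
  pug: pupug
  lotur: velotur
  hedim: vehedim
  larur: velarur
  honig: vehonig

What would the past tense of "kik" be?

kikik

dim and hedim both end in -m yet inflect differently (didim, vehedim), so the final letter is not what conditions the rule; the number of vowels is.
"kik" has 1 vowel. The stems with 1 vowel (dim → didim, gag → gagag, pug → pupug) repeat the first consonant+vowel as a prefix.
The other pattern: stems with 2 vowels add the prefix ve-.
So kik → kikik.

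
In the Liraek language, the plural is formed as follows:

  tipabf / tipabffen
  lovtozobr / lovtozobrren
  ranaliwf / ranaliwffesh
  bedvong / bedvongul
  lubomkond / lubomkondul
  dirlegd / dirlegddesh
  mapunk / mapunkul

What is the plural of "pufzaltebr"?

pufzaltebrren

lubomkond and dirlegd both end in -d yet inflect differently (lubomkondul, dirlegddesh), so the final letter is not what conditions the rule; the second-to-last letter is.
"pufzaltebr" has second-to-last letter 'b'. The stems whose second-to-last letter is 'b' (tipabf → tipabffen, lovtozobr → lovtozobrren) double the final consonant and add -en.
The other patterns: stems whose second-to-last letter is 'n' add -ul; stems whose second-to-last letter is 'g' or 'w' double the final consonant and add -esh.
So pufzaltebr → pufzaltebrren.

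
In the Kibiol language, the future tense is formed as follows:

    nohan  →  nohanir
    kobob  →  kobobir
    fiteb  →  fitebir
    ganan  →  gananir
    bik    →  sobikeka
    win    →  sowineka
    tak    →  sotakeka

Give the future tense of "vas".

sovaseka

nohan and win both end in -n yet inflect differently (nohanir, sowineka), so the final letter is not what conditions the rule; the number of vowels is.
"vas" has 1 vowel. The stems with 1 vowel (bik → sobikeka, win → sowineka, tak → sotakeka) add so- … -eka around the stem.
So vas → sovaseka.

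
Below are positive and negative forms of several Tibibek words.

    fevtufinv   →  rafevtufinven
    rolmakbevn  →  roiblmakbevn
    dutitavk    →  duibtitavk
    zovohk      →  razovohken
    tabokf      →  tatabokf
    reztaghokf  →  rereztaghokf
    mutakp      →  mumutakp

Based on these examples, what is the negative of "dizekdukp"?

didizekdukp

dutitavk and zovohk both end in -k yet inflect differently (duibtitavk, razovohken), so the final letter is not what conditions the rule; the second-to-last letter is.
"dizekdukp" has second-to-last letter 'k'. The stems whose second-to-last letter is 'k' (tabokf → tatabokf, reztaghokf → rereztaghokf, mutakp → mumutakp) repeat the first consonant+vowel as a prefix.
The other patterns: stems whose second-to-last letter is 'v' insert -ib- after the first vowel; stems whose second-to-last letter is 'h' or 'n' add ra- … -en around the stem.
So dizekdukp → didizekdukp.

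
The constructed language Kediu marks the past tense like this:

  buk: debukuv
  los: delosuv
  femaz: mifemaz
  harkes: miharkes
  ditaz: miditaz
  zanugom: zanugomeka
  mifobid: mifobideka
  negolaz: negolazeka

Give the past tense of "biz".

debizuv

los and harkes both end in -s yet inflect differently (delosuv, miharkes), so the final letter is not what conditions the rule; the number of vowels is.
"biz" has 1 vowel. The stems with 1 vowel (buk → debukuv, los → delosuv) add de- … -uv around the stem.
The other patterns: stems with 2 vowels add the prefix mi-; stems with 3 vowels add -eka.
So biz → debizuv.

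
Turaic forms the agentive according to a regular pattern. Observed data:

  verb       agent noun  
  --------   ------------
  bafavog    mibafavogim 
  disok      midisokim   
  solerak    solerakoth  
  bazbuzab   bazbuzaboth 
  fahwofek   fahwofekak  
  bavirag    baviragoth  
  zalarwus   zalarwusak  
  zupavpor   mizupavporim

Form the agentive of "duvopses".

duvopsesak

"duvopses" has last vowel 'e'. The one such stem in the data (fahwofek → fahwofekak) adds -ak, so the same rule applies.
So duvopses → duvopsesak.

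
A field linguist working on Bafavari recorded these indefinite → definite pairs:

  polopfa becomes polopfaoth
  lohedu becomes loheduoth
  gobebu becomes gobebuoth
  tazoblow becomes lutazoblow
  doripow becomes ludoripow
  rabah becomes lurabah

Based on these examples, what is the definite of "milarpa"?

polopfa and rabah both have last vowel 'a' yet inflect differently (polopfaoth, lurabah), so the last vowel is not what conditions the rule; the final letter is.
"milarpa" ends in -a. The one such stem in the data (polopfa → polopfaoth) adds -oth, so the same rule applies.
The other pattern: stems ending in -h or -w add the prefix lu-.
So milarpa → milarpaoth.

milarpaoth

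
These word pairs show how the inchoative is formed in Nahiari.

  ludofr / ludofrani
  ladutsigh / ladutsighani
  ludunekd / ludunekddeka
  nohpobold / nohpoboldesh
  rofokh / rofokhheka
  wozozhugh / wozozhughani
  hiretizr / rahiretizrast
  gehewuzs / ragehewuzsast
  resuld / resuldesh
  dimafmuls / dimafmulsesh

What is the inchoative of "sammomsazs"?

ludunekd and nohpobold both end in -d yet inflect differently (ludunekddeka, nohpoboldesh), so the final letter is not what conditions the rule; the second-to-last letter is.
"sammomsazs" has second-to-last letter 'z'. The stems whose second-to-last letter is 'z' (hiretizr → rahiretizrast, gehewuzs → ragehewuzsast) add ra- … -ast around the stem.
The other patterns: stems whose second-to-last letter is 'k' double the final consonant and add -eka; stems whose second-to-last letter is 'l' add -esh; stems whose second-to-last letter is 'f' or 'g' add -ani.
So sammomsazs → rasammomsazsast.

rasammomsazsast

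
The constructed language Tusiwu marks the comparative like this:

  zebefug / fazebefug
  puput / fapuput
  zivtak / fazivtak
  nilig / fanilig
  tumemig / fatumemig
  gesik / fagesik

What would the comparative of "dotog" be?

Every pair shown (zebefug → fazebefug, puput → fapuput, zivtak → fazivtak, …) follows the same rule: add the prefix fa-.
So dotog → fadotog.

fadotog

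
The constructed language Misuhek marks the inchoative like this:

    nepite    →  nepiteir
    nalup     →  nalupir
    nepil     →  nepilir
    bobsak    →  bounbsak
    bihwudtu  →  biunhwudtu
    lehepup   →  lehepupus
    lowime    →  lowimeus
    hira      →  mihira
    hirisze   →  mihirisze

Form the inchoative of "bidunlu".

biundunlu

nalup and lehepup both end in -p yet inflect differently (nalupir, lehepupus), so the final letter is not what conditions the rule; the first letter is.
"bidunlu" begins with b-. The stems beginning with b- (bobsak → bounbsak, bihwudtu → biunhwudtu) insert -un- after the first vowel.
The other patterns: stems beginning with n- add -ir; stems beginning with l- add -us; stems beginning with h- add the prefix mi-.
So bidunlu → biundunlu.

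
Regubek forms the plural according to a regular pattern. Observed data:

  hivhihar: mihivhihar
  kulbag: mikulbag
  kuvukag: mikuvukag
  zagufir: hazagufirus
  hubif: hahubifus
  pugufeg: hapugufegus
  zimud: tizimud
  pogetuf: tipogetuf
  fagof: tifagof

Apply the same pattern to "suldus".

tisuldus

"suldus" has last vowel 'u'. The stems whose last vowel is 'u' (zimud → tizimud, pogetuf → tipogetuf) add the prefix ti-.
The other patterns: stems whose last vowel is 'a' add the prefix mi-; stems whose last vowel is 'e' or 'i' add ha- … -us around the stem.
So suldus → tisuldus.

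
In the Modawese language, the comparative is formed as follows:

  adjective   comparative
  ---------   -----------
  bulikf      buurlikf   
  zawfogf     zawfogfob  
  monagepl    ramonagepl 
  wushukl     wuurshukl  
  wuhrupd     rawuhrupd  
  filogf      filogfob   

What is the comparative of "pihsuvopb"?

monagepl and wushukl both end in -l yet inflect differently (ramonagepl, wuurshukl), so the final letter is not what conditions the rule; the second-to-last letter is.
"pihsuvopb" has second-to-last letter 'p'. The stems whose second-to-last letter is 'p' (monagepl → ramonagepl, wuhrupd → rawuhrupd) add the prefix ra-.
The other patterns: stems whose second-to-last letter is 'g' add -ob; stems whose second-to-last letter is 'k' insert -ur- after the first vowel.
So pihsuvopb → rapihsuvopb.

rapihsuvopb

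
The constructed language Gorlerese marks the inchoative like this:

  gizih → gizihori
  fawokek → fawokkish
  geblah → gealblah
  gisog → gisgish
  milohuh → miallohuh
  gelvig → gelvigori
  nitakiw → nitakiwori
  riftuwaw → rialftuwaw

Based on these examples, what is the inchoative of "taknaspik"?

taknaspikori

"taknaspik" has last vowel 'i'. The stems whose last vowel is 'i' (gelvig → gelvigori, nitakiw → nitakiwori, gizih → gizihori) add -ori.
So taknaspik → taknaspikori.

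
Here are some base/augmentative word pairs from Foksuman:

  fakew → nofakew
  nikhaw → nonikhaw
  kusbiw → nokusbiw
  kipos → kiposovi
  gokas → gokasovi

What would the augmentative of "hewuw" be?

nohewuw

"hewuw" ends in -w. The stems ending in -w (fakew → nofakew, nikhaw → nonikhaw, kusbiw → nokusbiw) add the prefix no-.
The other pattern: stems ending in -s add -ovi.
So hewuw → nohewuw.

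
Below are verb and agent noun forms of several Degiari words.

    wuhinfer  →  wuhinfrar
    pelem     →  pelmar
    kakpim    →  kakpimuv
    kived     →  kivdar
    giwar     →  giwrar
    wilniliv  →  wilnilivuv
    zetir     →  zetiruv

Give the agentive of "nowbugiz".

"nowbugiz" has last vowel 'i'. The stems whose last vowel is 'i' (zetir → zetiruv, wilniliv → wilnilivuv, kakpim → kakpimuv) add -uv.
The other pattern: stems whose last vowel is 'a' or 'e' delete the last vowel and add -ar.
So nowbugiz → nowbugizuv.

nowbugizuv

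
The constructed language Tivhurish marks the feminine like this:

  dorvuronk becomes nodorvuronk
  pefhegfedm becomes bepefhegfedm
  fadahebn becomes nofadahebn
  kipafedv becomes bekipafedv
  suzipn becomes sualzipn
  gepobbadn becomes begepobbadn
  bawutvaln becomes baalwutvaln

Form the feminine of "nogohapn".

fadahebn and gepobbadn both end in -n yet inflect differently (nofadahebn, begepobbadn), so the final letter is not what conditions the rule; the second-to-last letter is.
"nogohapn" has second-to-last letter 'p'. The one such stem in the data (suzipn → sualzipn) inserts -al- after the first vowel (as does bawutvaln), so the same rule applies.
The other patterns: stems whose second-to-last letter is 'b' or 'n' add the prefix no-; stems whose second-to-last letter is 'd' add the prefix be-.
So nogohapn → noalgohapn.

noalgohapn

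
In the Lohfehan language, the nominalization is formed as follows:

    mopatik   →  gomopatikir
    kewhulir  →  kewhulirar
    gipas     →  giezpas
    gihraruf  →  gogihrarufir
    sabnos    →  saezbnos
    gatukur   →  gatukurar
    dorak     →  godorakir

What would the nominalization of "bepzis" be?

gatukur and gihraruf both have last vowel 'u' yet inflect differently (gatukurar, gogihrarufir), so the last vowel is not what conditions the rule; the final letter is.
"bepzis" ends in -s. The stems ending in -s (gipas → giezpas, sabnos → saezbnos) insert -ez- after the first vowel.
The other patterns: stems ending in -r add -ar; stems ending in -f or -k add go- … -ir around the stem.
So bepzis → beezpzis.

beezpzis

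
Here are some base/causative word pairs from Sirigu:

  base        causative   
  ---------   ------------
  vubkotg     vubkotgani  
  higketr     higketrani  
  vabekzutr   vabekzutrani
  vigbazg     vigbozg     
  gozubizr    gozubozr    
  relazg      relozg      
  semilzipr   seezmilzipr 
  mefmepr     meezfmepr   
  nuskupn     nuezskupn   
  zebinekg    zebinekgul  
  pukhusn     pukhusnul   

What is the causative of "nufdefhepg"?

nuezfdefhepg

vubkotg and vigbazg both end in -g yet inflect differently (vubkotgani, vigbozg), so the final letter is not what conditions the rule; the second-to-last letter is.
"nufdefhepg" has second-to-last letter 'p'. The stems whose second-to-last letter is 'p' (semilzipr → seezmilzipr, mefmepr → meezfmepr, nuskupn → nuezskupn) insert -ez- after the first vowel.
So nufdefhepg → nuezfdefhepg.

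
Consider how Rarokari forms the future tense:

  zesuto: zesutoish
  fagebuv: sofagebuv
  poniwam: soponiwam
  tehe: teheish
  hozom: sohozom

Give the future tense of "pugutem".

"pugutem" ends in a consonant. The stems ending in a consonant (poniwam → soponiwam, fagebuv → sofagebuv, hozom → sohozom) add the prefix so-.
The other pattern: stems ending in a vowel add -ish.
So pugutem → sopugutem.

sopugutem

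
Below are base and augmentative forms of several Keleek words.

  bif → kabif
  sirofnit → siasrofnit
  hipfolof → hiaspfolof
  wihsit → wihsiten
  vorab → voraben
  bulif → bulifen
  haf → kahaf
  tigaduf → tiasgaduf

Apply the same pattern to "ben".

kaben

"ben" has 1 vowel. The stems with 1 vowel (haf → kahaf, bif → kabif) add the prefix ka-.
The other patterns: stems with 2 vowels add -en; stems with 3 vowels insert -as- after the first vowel.
So ben → kaben.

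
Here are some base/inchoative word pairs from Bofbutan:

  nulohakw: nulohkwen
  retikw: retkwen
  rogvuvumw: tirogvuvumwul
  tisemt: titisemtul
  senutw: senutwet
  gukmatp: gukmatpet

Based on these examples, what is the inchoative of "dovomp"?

nulohakw and rogvuvumw both end in -w yet inflect differently (nulohkwen, tirogvuvumwul), so the final letter is not what conditions the rule; the second-to-last letter is.
"dovomp" has second-to-last letter 'm'. The stems whose second-to-last letter is 'm' (rogvuvumw → tirogvuvumwul, tisemt → titisemtul) add ti- … -ul around the stem.
The other patterns: stems whose second-to-last letter is 'k' delete the last vowel and add -en; stems whose second-to-last letter is 't' add -et.
So dovomp → tidovompul.

tidovompul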